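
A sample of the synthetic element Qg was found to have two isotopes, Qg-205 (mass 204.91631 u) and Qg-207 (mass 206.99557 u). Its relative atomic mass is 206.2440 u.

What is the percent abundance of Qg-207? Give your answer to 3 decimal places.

With x = fraction of Qg-205 (so Qg-207 is 1 − x):
204.91631·x + 206.99557·(1 − x) = 206.2440
(204.91631 − 206.99557)·x = 206.2440 − 206.99557
x = -0.75157 / -2.07926 = 0.36146 → 36.146% Qg-205, 63.854% Qg-207.

63.854%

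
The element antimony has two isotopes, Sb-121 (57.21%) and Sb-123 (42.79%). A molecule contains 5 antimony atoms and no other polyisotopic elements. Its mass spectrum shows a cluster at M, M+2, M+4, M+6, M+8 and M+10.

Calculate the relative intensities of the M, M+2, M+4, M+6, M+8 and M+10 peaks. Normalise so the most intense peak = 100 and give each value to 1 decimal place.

Each Sb atom is independently Sb-121 (p = 0.5721) or Sb-123 (q = 0.4279); the cluster is the binomial expansion (p + q)^5.
P(M) = 0.5721^5 = 0.061286
P(M+2) = 5 × 0.5721^4 × 0.4279^1 = 0.229192
P(M+4) = 10 × 0.5721^3 × 0.4279^2 = 0.342847
P(M+6) = 10 × 0.5721^2 × 0.4279^3 = 0.256431
P(M+8) = 5 × 0.5721^1 × 0.4279^4 = 0.095898
P(M+10) = 0.4279^5 = 0.014345
The M+4 peak is largest (0.342847); scaling to 100 gives 17.9 : 66.8 : 100.0 : 74.8 : 28.0 : 4.2.

17.9 : 66.8 : 100.0 : 74.8 : 28.0 : 4.2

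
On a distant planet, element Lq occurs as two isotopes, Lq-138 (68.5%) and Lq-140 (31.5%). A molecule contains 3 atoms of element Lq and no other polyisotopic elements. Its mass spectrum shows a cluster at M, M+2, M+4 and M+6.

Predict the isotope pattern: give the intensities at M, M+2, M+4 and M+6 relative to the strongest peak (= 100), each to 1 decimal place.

Expanding (0.685 + 0.315)^3:
P(M) = 0.685^3 = 0.321419
P(M+2) = 3 × 0.685^2 × 0.315^1 = 0.443418
P(M+4) = 3 × 0.685^1 × 0.315^2 = 0.203907
P(M+6) = 0.315^3 = 0.031256
The M+2 peak is largest (0.443418); scaling to 100 gives 72.5 : 100.0 : 46.0 : 7.0.

72.5 : 100.0 : 46.0 : 7.0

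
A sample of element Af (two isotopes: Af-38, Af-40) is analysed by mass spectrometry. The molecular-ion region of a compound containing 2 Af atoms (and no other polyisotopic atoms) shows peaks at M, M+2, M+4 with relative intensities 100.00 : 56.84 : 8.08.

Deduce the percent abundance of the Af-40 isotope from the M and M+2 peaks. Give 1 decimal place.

22.1%

Let p = fractional abundance of Af-38. I(M+2)/I(M) = [C(2,1)·p^1·(1−p)] / p^2 = 2·(1−p)/p = 56.84/100.00 = 0.5684
(1−p)/p = 0.5684/2 = 0.2842  ⇒  p = 1/(1 + 0.2842) = 0.7787
Af-38: 77.9%, Af-40: 22.1%.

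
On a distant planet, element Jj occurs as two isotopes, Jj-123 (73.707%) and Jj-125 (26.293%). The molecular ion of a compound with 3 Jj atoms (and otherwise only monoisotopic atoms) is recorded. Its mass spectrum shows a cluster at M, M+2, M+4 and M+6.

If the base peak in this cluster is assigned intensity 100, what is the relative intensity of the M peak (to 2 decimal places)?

93.44

(0.73707 + 0.26293)^3 gives M 0.4004, M+2 0.4285, M+4 0.1529, M+6 0.0182; the largest is M+2.
P(M+2) = C(3,1) × 0.73707^2 × 0.26293^1 = 3 × 0.54327218 × 0.26293 = 0.428528 (base)
P(M) = C(3,0) × 0.73707^3 × 0.26293^0 = 1 × 0.40042963 × 1.0000 = 0.400430
Relative intensity = 0.400430 / 0.428528 × 100 = 93.44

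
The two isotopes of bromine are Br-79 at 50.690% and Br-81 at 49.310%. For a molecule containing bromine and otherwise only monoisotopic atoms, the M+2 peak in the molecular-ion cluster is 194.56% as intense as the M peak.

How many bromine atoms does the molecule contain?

For n independent Br atoms, I(M+2)/I(M) = n · (abundance Br-81) / (abundance Br-79) = n · 0.49310/0.50690.
n = 1.9456 × 0.50690/0.49310 = 2.00 ≈ 2

2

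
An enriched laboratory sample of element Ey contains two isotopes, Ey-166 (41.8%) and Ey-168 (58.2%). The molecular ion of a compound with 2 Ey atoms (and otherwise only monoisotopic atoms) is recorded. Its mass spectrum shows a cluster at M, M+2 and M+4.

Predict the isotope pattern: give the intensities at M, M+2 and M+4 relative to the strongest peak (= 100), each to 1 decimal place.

35.9 : 100.0 : 69.6

The 2 Ey atoms are independent, so intensities follow the terms of (0.418 + 0.582)^2.
P(M) = 0.418^2 = 0.174724
P(M+2) = 2 × 0.418^1 × 0.582^1 = 0.486552
P(M+4) = 0.582^2 = 0.338724
The M+2 peak is largest (0.486552); scaling to 100 gives 35.9 : 100.0 : 69.6.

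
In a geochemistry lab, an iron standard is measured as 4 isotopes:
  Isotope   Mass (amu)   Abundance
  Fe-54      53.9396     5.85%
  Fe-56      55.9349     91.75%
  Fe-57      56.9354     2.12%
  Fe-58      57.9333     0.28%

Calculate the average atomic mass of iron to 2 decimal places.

55.84 amu

Ar = Σ fᵢ·mᵢ = 0.0585 × 53.9396 + 0.9175 × 55.9349 + 0.0212 × 56.9354 + 0.0028 × 57.9333
= 3.15547 + 51.32027 + 1.20703 + 0.16221 = 55.84498 amu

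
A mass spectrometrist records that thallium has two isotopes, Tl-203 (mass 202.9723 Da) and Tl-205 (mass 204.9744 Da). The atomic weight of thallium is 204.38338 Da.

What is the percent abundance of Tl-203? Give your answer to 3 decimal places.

With x = fraction of Tl-203 (so Tl-205 is 1 − x):
202.9723·x + 204.9744·(1 − x) = 204.38338
(202.9723 − 204.9744)·x = 204.38338 − 204.9744
x = -0.59102 / -2.0021 = 0.29520 → 29.520% Tl-203, 70.480% Tl-205.

29.520%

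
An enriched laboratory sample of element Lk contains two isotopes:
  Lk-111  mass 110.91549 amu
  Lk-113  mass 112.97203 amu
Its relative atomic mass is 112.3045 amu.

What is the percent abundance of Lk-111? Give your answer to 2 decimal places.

32.46%

Let x be the fractional abundance of Lk-111; then Lk-113 has abundance 1 − x.
110.91549·x + 112.97203·(1 − x) = 112.3045
(110.91549 − 112.97203)·x = 112.3045 − 112.97203
x = -0.66753 / -2.05654 = 0.32459 → 32.46% Lk-111, 67.54% Lk-113.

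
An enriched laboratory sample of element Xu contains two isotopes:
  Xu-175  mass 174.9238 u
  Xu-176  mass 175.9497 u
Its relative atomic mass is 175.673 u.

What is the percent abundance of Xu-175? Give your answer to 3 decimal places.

26.971%

Writing the weighted mean with unknown fraction x of Xu-175:
174.9238·x + 175.9497·(1 − x) = 175.673
(174.9238 − 175.9497)·x = 175.673 − 175.9497
x = -0.2767 / -1.0259 = 0.26971 → 26.971% Xu-175, 73.029% Xu-176.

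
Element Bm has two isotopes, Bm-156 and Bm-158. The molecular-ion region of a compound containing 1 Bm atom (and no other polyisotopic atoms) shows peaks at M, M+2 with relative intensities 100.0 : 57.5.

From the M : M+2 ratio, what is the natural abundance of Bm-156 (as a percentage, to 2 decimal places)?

63.49%

Let p = fractional abundance of Bm-156. I(M+2)/I(M) = [C(1,1)·p^0·(1−p)] / p^1 = 1·(1−p)/p = 57.5/100.0 = 0.5750
(1−p)/p = 0.5750/1 = 0.5750  ⇒  p = 1/(1 + 0.5750) = 0.6349
Bm-156: 63.49%, Bm-158: 36.51%.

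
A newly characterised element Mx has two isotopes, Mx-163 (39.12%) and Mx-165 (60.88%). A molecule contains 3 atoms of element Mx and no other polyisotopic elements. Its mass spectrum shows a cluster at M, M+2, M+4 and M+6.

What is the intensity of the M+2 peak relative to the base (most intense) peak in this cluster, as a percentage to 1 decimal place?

Term probabilities: M 0.0599, M+2 0.2795, M+4 0.4350, M+6 0.2256. Base peak = M+4.
P(M+4) = C(3,2) × 0.3912^1 × 0.6088^2 = 3 × 0.3912 × 0.37063744 = 0.434980 (base)
P(M+2) = C(3,1) × 0.3912^2 × 0.6088^1 = 3 × 0.15303744 × 0.6088 = 0.279508
Relative intensity = 0.279508 / 0.434980 × 100 = 64.3

64.3%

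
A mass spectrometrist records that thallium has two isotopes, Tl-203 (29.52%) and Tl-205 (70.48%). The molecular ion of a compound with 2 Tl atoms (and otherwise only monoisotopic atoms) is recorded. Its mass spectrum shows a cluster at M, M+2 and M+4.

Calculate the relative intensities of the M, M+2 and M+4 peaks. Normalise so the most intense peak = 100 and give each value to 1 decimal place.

17.5 : 83.8 : 100.0

Expanding (0.2952 + 0.7048)^2:
P(M) = 0.2952^2 = 0.087143
P(M+2) = 2 × 0.2952^1 × 0.7048^1 = 0.416114
P(M+4) = 0.7048^2 = 0.496743
The M+4 peak is largest (0.496743); scaling to 100 gives 17.5 : 83.8 : 100.0.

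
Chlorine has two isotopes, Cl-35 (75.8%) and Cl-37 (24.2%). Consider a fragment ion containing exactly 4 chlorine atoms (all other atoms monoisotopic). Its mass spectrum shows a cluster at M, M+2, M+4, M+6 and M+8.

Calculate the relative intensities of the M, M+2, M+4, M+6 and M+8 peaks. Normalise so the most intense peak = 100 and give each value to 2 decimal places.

78.31 : 100.00 : 47.89 : 10.19 : 0.81

The 4 Cl atoms are independent, so intensities follow the terms of (0.758 + 0.242)^4.
P(M) = 0.758^4 = 0.330124
P(M+2) = 4 × 0.758^3 × 0.242^1 = 0.421583
P(M+4) = 6 × 0.758^2 × 0.242^2 = 0.201893
P(M+6) = 4 × 0.758^1 × 0.242^3 = 0.042971
P(M+8) = 0.242^4 = 0.003430
The M+2 peak is largest (0.421583); scaling to 100 gives 78.31 : 100.00 : 47.89 : 10.19 : 0.81.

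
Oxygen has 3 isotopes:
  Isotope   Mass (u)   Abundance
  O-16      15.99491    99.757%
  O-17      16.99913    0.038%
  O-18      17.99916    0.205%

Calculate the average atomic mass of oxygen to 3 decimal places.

15.999 u

Ar = Σ fᵢ·mᵢ = 0.99757 × 15.99491 + 0.00038 × 16.99913 + 0.00205 × 17.99916
= 15.956042 + 0.006460 + 0.036898 = 15.999400 u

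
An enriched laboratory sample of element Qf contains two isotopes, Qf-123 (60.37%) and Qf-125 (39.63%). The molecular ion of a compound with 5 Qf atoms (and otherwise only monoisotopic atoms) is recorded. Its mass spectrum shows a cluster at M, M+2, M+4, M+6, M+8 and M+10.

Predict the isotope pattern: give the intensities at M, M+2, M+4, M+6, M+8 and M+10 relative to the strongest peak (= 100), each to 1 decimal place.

23.2 : 76.2 : 100.0 : 65.6 : 21.5 : 2.8

The 5 Qf atoms are independent, so intensities follow the terms of (0.6037 + 0.3963)^5.
P(M) = 0.6037^5 = 0.080187
P(M+2) = 5 × 0.6037^4 × 0.3963^1 = 0.263196
P(M+4) = 10 × 0.6037^3 × 0.3963^2 = 0.345551
P(M+6) = 10 × 0.6037^2 × 0.3963^3 = 0.226837
P(M+8) = 5 × 0.6037^1 × 0.3963^4 = 0.074454
P(M+10) = 0.3963^5 = 0.009775
The M+4 peak is largest (0.345551); scaling to 100 gives 23.2 : 76.2 : 100.0 : 65.6 : 21.5 : 2.8.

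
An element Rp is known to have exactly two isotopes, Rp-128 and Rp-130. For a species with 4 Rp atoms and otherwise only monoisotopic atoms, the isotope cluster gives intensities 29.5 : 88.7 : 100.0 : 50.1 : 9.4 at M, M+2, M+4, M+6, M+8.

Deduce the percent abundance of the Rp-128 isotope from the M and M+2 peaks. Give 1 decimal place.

If p is the fraction of Rp that is Rp-128, then I(M+2)/I(M) = [C(4,1)·p^3·(1−p)] / p^4 = 4·(1−p)/p = 88.7/29.5 = 3.0068
(1−p)/p = 3.0068/4 = 0.7517  ⇒  p = 1/(1 + 0.7517) = 0.5709
Rp-128: 57.1%, Rp-130: 42.9%.

57.1%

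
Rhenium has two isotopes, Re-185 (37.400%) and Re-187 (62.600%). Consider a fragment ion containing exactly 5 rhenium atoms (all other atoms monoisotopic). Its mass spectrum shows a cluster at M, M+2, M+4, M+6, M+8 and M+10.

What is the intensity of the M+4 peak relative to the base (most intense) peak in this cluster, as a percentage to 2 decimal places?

59.74%

Binomial terms of (0.37400 + 0.62600)^5: M 0.0073, M+2 0.0612, M+4 0.2050, M+6 0.3431, M+8 0.2872, M+10 0.0961 → M+6 is the base peak.
P(M+6) = C(5,3) × 0.37400^2 × 0.62600^3 = 10 × 0.139876 × 0.24531438 = 0.343136 (base)
P(M+4) = C(5,2) × 0.37400^3 × 0.62600^2 = 10 × 0.05231362 × 0.391876 = 0.205005
Relative intensity = 0.205005 / 0.343136 × 100 = 59.74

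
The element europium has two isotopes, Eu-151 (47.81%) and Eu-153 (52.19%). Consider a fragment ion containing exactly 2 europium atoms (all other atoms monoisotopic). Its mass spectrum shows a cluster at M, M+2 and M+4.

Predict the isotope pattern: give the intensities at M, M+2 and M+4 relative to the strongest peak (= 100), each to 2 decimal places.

Expanding (0.4781 + 0.5219)^2:
P(M) = 0.4781^2 = 0.228580
P(M+2) = 2 × 0.4781^1 × 0.5219^1 = 0.499041
P(M+4) = 0.5219^2 = 0.272380
The M+2 peak is largest (0.499041); scaling to 100 gives 45.80 : 100.00 : 54.58.

45.80 : 100.00 : 54.58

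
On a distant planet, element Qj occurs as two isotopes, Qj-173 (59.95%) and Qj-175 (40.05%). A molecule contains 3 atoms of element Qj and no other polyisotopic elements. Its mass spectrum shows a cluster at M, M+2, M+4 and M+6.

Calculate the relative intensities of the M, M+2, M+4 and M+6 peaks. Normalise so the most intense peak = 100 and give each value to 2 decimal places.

Expanding (0.5995 + 0.4005)^3:
P(M) = 0.5995^3 = 0.215460
P(M+2) = 3 × 0.5995^2 × 0.4005^1 = 0.431819
P(M+4) = 3 × 0.5995^1 × 0.4005^2 = 0.288480
P(M+6) = 0.4005^3 = 0.064240
The M+2 peak is largest (0.431819); scaling to 100 gives 49.90 : 100.00 : 66.81 : 14.88.

49.90 : 100.00 : 66.81 : 14.88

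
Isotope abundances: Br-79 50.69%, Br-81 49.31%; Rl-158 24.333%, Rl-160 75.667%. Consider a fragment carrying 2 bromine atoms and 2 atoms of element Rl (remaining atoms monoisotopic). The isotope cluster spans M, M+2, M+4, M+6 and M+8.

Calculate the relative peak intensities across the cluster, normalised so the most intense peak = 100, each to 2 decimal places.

4.05 : 33.06 : 91.97 : 100.00 : 37.05

Bromine pattern (n=2): 0.25694761 : 0.49990478 : 0.24314761
Element Rl pattern (n=2): 0.05920949 : 0.36824102 : 0.57254949
Convolve the two distributions (both contribute in 2-u steps):
  M: 0.25694761×0.05920949 = 0.015214
  M+2: 0.25694761×0.36824102 + 0.49990478×0.05920949 = 0.124218
  M+4: 0.25694761×0.57254949 + 0.49990478×0.36824102 + 0.24314761×0.05920949 = 0.345597
  M+6: 0.49990478×0.57254949 + 0.24314761×0.36824102 = 0.375757
  M+8: 0.24314761×0.57254949 = 0.139214
Scale to base peak (0.375757) = 100: 4.05 : 33.06 : 91.97 : 100.00 : 37.05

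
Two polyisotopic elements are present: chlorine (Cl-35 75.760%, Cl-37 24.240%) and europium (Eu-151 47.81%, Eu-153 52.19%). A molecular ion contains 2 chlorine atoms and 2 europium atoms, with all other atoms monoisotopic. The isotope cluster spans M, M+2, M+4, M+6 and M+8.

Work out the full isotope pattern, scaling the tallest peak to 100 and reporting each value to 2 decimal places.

Chlorine pattern (n=2): 0.57395776 : 0.36728448 : 0.05875776
Europium pattern (n=2): 0.22857961 : 0.49904078 : 0.27237961
Convolve the two distributions (both contribute in 2-u steps):
  M: 0.57395776×0.22857961 = 0.131195
  M+2: 0.57395776×0.49904078 + 0.36728448×0.22857961 = 0.370382
  M+4: 0.57395776×0.27237961 + 0.36728448×0.49904078 + 0.05875776×0.22857961 = 0.353055
  M+6: 0.36728448×0.27237961 + 0.05875776×0.49904078 = 0.129363
  M+8: 0.05875776×0.27237961 = 0.016004
Scale to base peak (0.370382) = 100: 35.42 : 100.00 : 95.32 : 34.93 : 4.32

35.42 : 100.00 : 95.32 : 34.93 : 4.32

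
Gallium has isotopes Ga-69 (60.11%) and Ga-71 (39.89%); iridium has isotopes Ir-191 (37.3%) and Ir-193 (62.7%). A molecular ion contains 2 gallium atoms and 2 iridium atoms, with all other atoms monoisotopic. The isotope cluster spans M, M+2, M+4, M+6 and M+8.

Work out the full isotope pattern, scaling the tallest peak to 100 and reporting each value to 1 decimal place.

12.9 : 60.7 : 100.0 : 67.7 : 16.1

Gallium pattern (n=2): 0.36132121 : 0.47955758 : 0.15912121
Iridium pattern (n=2): 0.139129 : 0.467742 : 0.393129
Convolve the two distributions (both contribute in 2-u steps):
  M: 0.36132121×0.139129 = 0.050270
  M+2: 0.36132121×0.467742 + 0.47955758×0.139129 = 0.235725
  M+4: 0.36132121×0.393129 + 0.47955758×0.467742 + 0.15912121×0.139129 = 0.388493
  M+6: 0.47955758×0.393129 + 0.15912121×0.467742 = 0.262956
  M+8: 0.15912121×0.393129 = 0.062555
Scale to base peak (0.388493) = 100: 12.9 : 60.7 : 100.0 : 67.7 : 16.1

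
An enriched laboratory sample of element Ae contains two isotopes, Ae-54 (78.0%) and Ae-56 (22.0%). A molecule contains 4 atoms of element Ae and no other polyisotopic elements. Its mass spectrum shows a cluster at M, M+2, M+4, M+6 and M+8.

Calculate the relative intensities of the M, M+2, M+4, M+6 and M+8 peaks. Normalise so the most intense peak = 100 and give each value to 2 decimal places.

88.64 : 100.00 : 42.31 : 7.96 : 0.56

The 4 Ae atoms are independent, so intensities follow the terms of (0.780 + 0.220)^4.
P(M) = 0.780^4 = 0.370151
P(M+2) = 4 × 0.780^3 × 0.220^1 = 0.417606
P(M+4) = 6 × 0.780^2 × 0.220^2 = 0.176679
P(M+6) = 4 × 0.780^1 × 0.220^3 = 0.033222
P(M+8) = 0.220^4 = 0.002343
The M+2 peak is largest (0.417606); scaling to 100 gives 88.64 : 100.00 : 42.31 : 7.96 : 0.56.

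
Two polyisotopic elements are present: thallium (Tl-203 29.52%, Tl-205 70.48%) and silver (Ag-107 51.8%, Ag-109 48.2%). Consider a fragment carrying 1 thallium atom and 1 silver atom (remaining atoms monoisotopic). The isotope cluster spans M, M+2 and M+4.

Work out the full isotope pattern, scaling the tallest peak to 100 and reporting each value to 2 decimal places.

Thallium pattern (n=1): 0.2952 : 0.7048
Silver pattern (n=1): 0.5180 : 0.4820
Convolve the two distributions (both contribute in 2-u steps):
  M: 0.2952×0.5180 = 0.152914
  M+2: 0.2952×0.4820 + 0.7048×0.5180 = 0.507373
  M+4: 0.7048×0.4820 = 0.339714
Scale to base peak (0.507373) = 100: 30.14 : 100.00 : 66.96

30.14 : 100.00 : 66.96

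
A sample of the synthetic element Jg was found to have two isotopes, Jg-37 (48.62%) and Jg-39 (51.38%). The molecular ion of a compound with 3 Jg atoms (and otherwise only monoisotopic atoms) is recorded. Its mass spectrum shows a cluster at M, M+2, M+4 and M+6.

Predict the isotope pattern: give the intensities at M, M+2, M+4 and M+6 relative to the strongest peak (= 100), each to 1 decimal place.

Expanding (0.4862 + 0.5138)^3:
P(M) = 0.4862^3 = 0.114933
P(M+2) = 3 × 0.4862^2 × 0.5138^1 = 0.364372
P(M+4) = 3 × 0.4862^1 × 0.5138^2 = 0.385056
P(M+6) = 0.5138^3 = 0.135638
The M+4 peak is largest (0.385056); scaling to 100 gives 29.8 : 94.6 : 100.0 : 35.2.

29.8 : 94.6 : 100.0 : 35.2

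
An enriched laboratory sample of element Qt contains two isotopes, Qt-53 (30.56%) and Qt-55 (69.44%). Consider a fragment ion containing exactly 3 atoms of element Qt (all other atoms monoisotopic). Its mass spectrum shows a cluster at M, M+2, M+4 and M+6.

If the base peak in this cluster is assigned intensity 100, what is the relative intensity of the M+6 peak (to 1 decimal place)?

Binomial terms of (0.3056 + 0.6944)^3: M 0.0285, M+2 0.1946, M+4 0.4421, M+6 0.3348 → M+4 is the base peak.
P(M+4) = C(3,2) × 0.3056^1 × 0.6944^2 = 3 × 0.3056 × 0.48219136 = 0.442073 (base)
P(M+6) = C(3,3) × 0.3056^0 × 0.6944^3 = 1 × 1.0000 × 0.33483368 = 0.334834
Relative intensity = 0.334834 / 0.442073 × 100 = 75.7

75.7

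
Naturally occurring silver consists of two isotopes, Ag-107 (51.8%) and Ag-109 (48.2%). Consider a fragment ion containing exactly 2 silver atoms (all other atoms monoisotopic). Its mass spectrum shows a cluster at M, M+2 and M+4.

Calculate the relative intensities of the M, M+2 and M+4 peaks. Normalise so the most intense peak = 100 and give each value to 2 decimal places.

Each Ag atom is independently Ag-107 (p = 0.518) or Ag-109 (q = 0.482); the cluster is the binomial expansion (p + q)^2.
P(M) = 0.518^2 = 0.268324
P(M+2) = 2 × 0.518^1 × 0.482^1 = 0.499352
P(M+4) = 0.482^2 = 0.232324
The M+2 peak is largest (0.499352); scaling to 100 gives 53.73 : 100.00 : 46.53.

53.73 : 100.00 : 46.53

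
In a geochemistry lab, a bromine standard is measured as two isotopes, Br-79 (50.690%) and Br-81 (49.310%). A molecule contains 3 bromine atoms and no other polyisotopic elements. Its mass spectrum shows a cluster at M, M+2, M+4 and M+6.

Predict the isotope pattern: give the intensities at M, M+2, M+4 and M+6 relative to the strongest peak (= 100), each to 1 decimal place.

34.3 : 100.0 : 97.3 : 31.5

Expanding (0.50690 + 0.49310)^3:
P(M) = 0.50690^3 = 0.130247
P(M+2) = 3 × 0.50690^2 × 0.49310^1 = 0.380103
P(M+4) = 3 × 0.50690^1 × 0.49310^2 = 0.369755
P(M+6) = 0.49310^3 = 0.119896
The M+2 peak is largest (0.380103); scaling to 100 gives 34.3 : 100.0 : 97.3 : 31.5.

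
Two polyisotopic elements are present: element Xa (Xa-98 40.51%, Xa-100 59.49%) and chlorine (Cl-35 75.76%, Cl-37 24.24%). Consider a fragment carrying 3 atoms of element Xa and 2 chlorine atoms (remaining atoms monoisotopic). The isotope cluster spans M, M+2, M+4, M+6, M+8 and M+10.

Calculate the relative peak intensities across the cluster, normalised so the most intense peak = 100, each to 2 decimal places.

10.65 : 53.73 : 100.00 : 82.61 : 28.63 : 3.45

Element Xa pattern (n=3): 0.06647934 : 0.29288 : 0.43010197 : 0.21053869
Chlorine pattern (n=2): 0.57395776 : 0.36728448 : 0.05875776
Convolve the two distributions (both contribute in 2-u steps):
  M: 0.06647934×0.57395776 = 0.038156
  M+2: 0.06647934×0.36728448 + 0.29288×0.57395776 = 0.192518
  M+4: 0.06647934×0.05875776 + 0.29288×0.36728448 + 0.43010197×0.57395776 = 0.358337
  M+6: 0.29288×0.05875776 + 0.43010197×0.36728448 + 0.21053869×0.57395776 = 0.296019
  M+8: 0.43010197×0.05875776 + 0.21053869×0.36728448 = 0.102599
  M+10: 0.21053869×0.05875776 = 0.012371
Scale to base peak (0.358337) = 100: 10.65 : 53.73 : 100.00 : 82.61 : 28.63 : 3.45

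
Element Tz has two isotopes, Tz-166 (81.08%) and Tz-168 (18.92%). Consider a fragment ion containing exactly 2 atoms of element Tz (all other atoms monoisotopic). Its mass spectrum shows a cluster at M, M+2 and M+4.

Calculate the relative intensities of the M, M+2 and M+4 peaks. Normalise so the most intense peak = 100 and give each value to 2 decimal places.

Expanding (0.8108 + 0.1892)^2:
P(M) = 0.8108^2 = 0.657397
P(M+2) = 2 × 0.8108^1 × 0.1892^1 = 0.306807
P(M+4) = 0.1892^2 = 0.035797
The M peak is largest (0.657397); scaling to 100 gives 100.00 : 46.67 : 5.45.

100.00 : 46.67 : 5.45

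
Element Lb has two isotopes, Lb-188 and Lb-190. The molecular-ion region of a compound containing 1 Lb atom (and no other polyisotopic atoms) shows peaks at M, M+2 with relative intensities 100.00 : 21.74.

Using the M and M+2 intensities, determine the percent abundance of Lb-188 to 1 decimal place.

Let p = fractional abundance of Lb-188. I(M+2)/I(M) = [C(1,1)·p^0·(1−p)] / p^1 = 1·(1−p)/p = 21.74/100.00 = 0.2174
(1−p)/p = 0.2174/1 = 0.2174  ⇒  p = 1/(1 + 0.2174) = 0.8214
Lb-188: 82.1%, Lb-190: 17.9%.

82.1%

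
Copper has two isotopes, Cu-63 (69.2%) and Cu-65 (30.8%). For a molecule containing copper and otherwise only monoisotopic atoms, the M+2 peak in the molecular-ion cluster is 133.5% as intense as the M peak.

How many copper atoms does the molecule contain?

3

For n independent Cu atoms, I(M+2)/I(M) = n · (abundance Cu-65) / (abundance Cu-63) = n · 0.308/0.692.
n = 1.335 × 0.692/0.308 = 3.00 ≈ 3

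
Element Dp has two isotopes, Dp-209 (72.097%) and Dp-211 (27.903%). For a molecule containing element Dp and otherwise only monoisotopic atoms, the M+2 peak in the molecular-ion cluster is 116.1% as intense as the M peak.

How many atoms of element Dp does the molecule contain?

3

With n Dp atoms, P(M+2)/P(M) = C(n,1)·p^(n−1)q / p^n = n·q/p = n · 0.27903/0.72097.
n = 1.161 × 0.72097/0.27903 = 3.00 ≈ 3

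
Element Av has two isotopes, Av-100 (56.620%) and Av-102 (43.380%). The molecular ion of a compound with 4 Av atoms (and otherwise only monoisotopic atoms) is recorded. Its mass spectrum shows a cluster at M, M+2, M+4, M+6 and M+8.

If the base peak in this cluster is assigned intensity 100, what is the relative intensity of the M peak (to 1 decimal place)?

(0.56620 + 0.43380)^4 gives M 0.1028, M+2 0.3150, M+4 0.3620, M+6 0.1849, M+8 0.0354; the largest is M+4.
P(M+4) = C(4,2) × 0.56620^2 × 0.43380^2 = 6 × 0.32058244 × 0.18818244 = 0.361968 (base)
P(M) = C(4,0) × 0.56620^4 × 0.43380^0 = 1 × 0.1027731 × 1.0000 = 0.102773
Relative intensity = 0.102773 / 0.361968 × 100 = 28.4

28.4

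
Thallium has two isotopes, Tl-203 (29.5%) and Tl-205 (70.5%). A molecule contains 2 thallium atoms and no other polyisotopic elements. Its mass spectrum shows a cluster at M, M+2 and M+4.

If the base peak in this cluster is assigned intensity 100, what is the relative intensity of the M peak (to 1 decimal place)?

17.5

Binomial terms of (0.295 + 0.705)^2: M 0.0870, M+2 0.4160, M+4 0.4970 → M+4 is the base peak.
P(M+4) = C(2,2) × 0.295^0 × 0.705^2 = 1 × 1.0000 × 0.497025 = 0.497025 (base)
P(M) = C(2,0) × 0.295^2 × 0.705^0 = 1 × 0.087025 × 1.0000 = 0.087025
Relative intensity = 0.087025 / 0.497025 × 100 = 17.5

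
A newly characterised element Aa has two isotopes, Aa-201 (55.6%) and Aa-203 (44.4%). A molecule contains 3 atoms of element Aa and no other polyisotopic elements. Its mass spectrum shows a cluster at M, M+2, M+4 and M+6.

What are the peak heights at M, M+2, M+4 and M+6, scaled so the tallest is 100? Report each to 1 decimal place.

41.7 : 100.0 : 79.9 : 21.3

Expanding (0.556 + 0.444)^3:
P(M) = 0.556^3 = 0.171880
P(M+2) = 3 × 0.556^2 × 0.444^1 = 0.411769
P(M+4) = 3 × 0.556^1 × 0.444^2 = 0.328823
P(M+6) = 0.444^3 = 0.087528
The M+2 peak is largest (0.411769); scaling to 100 gives 41.7 : 100.0 : 79.9 : 21.3.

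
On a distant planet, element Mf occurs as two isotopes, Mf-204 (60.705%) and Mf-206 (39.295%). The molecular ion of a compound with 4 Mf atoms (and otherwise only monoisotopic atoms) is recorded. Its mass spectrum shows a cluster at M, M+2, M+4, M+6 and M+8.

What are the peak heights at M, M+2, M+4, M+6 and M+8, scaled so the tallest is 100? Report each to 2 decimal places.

Expanding (0.60705 + 0.39295)^4:
P(M) = 0.60705^4 = 0.135799
P(M+2) = 4 × 0.60705^3 × 0.39295^1 = 0.351618
P(M+4) = 6 × 0.60705^2 × 0.39295^2 = 0.341409
P(M+6) = 4 × 0.60705^1 × 0.39295^3 = 0.147332
P(M+8) = 0.39295^4 = 0.023842
The M+2 peak is largest (0.351618); scaling to 100 gives 38.62 : 100.00 : 97.10 : 41.90 : 6.78.

38.62 : 100.00 : 97.10 : 41.90 : 6.78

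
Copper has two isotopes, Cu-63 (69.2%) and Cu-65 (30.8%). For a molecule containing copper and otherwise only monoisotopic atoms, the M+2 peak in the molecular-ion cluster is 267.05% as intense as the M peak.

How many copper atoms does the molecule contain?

6

For n independent Cu atoms, I(M+2)/I(M) = n · (abundance Cu-65) / (abundance Cu-63) = n · 0.308/0.692.
n = 2.6705 × 0.692/0.308 = 6.00 ≈ 6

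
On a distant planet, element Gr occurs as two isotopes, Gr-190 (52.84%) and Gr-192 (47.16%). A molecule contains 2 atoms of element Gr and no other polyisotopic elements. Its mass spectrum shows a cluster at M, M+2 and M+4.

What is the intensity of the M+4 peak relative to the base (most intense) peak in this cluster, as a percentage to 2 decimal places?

(0.5284 + 0.4716)^2 gives M 0.2792, M+2 0.4984, M+4 0.2224; the largest is M+2.
P(M+2) = C(2,1) × 0.5284^1 × 0.4716^1 = 2 × 0.5284 × 0.4716 = 0.498387 (base)
P(M+4) = C(2,2) × 0.5284^0 × 0.4716^2 = 1 × 1.0000 × 0.22240656 = 0.222407
Relative intensity = 0.222407 / 0.498387 × 100 = 44.63

44.63%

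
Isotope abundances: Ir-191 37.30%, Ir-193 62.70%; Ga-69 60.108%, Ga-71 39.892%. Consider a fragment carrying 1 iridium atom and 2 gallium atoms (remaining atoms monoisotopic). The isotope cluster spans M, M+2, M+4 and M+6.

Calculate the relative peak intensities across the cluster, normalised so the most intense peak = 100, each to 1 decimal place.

Iridium pattern (n=1): 0.3730 : 0.6270
Gallium pattern (n=2): 0.36129717 : 0.47956567 : 0.15913717
Convolve the two distributions (both contribute in 2-u steps):
  M: 0.3730×0.36129717 = 0.134764
  M+2: 0.3730×0.47956567 + 0.6270×0.36129717 = 0.405411
  M+4: 0.3730×0.15913717 + 0.6270×0.47956567 = 0.360046
  M+6: 0.6270×0.15913717 = 0.099779
Scale to base peak (0.405411) = 100: 33.2 : 100.0 : 88.8 : 24.6

33.2 : 100.0 : 88.8 : 24.6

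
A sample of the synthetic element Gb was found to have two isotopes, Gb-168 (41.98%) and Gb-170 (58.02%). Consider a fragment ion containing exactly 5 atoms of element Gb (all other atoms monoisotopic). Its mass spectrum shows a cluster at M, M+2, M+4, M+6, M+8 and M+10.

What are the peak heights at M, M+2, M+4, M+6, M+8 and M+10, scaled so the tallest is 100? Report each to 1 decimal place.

3.8 : 26.2 : 72.4 : 100.0 : 69.1 : 19.1

Expanding (0.4198 + 0.5802)^5:
P(M) = 0.4198^5 = 0.013038
P(M+2) = 5 × 0.4198^4 × 0.5802^1 = 0.090098
P(M+4) = 10 × 0.4198^3 × 0.5802^2 = 0.249048
P(M+6) = 10 × 0.4198^2 × 0.5802^3 = 0.344206
P(M+8) = 5 × 0.4198^1 × 0.5802^4 = 0.237861
P(M+10) = 0.5802^5 = 0.065749
The M+6 peak is largest (0.344206); scaling to 100 gives 3.8 : 26.2 : 72.4 : 100.0 : 69.1 : 19.1.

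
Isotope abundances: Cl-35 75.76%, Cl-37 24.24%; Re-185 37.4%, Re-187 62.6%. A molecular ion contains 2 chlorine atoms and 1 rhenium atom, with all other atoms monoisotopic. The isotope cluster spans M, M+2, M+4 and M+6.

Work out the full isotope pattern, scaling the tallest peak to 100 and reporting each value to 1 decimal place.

43.2 : 100.0 : 50.7 : 7.4

Chlorine pattern (n=2): 0.57395776 : 0.36728448 : 0.05875776
Rhenium pattern (n=1): 0.3740 : 0.6260
Convolve the two distributions (both contribute in 2-u steps):
  M: 0.57395776×0.3740 = 0.214660
  M+2: 0.57395776×0.6260 + 0.36728448×0.3740 = 0.496662
  M+4: 0.36728448×0.6260 + 0.05875776×0.3740 = 0.251895
  M+6: 0.05875776×0.6260 = 0.036782
Scale to base peak (0.496662) = 100: 43.2 : 100.0 : 50.7 : 7.4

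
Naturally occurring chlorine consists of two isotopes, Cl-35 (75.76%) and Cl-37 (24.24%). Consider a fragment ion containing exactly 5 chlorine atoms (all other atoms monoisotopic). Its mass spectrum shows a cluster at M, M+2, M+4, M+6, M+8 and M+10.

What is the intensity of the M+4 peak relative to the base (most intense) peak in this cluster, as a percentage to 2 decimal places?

63.99%

(0.7576 + 0.2424)^5 gives M 0.2496, M+2 0.3993, M+4 0.2555, M+6 0.0817, M+8 0.0131, M+10 0.0008; the largest is M+2.
P(M+2) = C(5,1) × 0.7576^4 × 0.2424^1 = 5 × 0.32942751 × 0.2424 = 0.399266 (base)
P(M+4) = C(5,2) × 0.7576^3 × 0.2424^2 = 10 × 0.4348304 × 0.05875776 = 0.255497
Relative intensity = 0.255497 / 0.399266 × 100 = 63.99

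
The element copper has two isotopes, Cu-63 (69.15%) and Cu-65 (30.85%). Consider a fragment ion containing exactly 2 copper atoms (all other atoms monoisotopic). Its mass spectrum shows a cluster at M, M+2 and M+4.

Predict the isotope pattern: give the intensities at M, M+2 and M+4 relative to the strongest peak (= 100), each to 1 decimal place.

The 2 Cu atoms are independent, so intensities follow the terms of (0.6915 + 0.3085)^2.
P(M) = 0.6915^2 = 0.478172
P(M+2) = 2 × 0.6915^1 × 0.3085^1 = 0.426656
P(M+4) = 0.3085^2 = 0.095172
The M peak is largest (0.478172); scaling to 100 gives 100.0 : 89.2 : 19.9.

100.0 : 89.2 : 19.9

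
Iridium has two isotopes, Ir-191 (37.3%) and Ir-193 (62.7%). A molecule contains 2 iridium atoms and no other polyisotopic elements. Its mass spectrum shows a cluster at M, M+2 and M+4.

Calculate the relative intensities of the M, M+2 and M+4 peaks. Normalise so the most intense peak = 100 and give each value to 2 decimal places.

29.74 : 100.00 : 84.05

Each Ir atom is independently Ir-191 (p = 0.373) or Ir-193 (q = 0.627); the cluster is the binomial expansion (p + q)^2.
P(M) = 0.373^2 = 0.139129
P(M+2) = 2 × 0.373^1 × 0.627^1 = 0.467742
P(M+4) = 0.627^2 = 0.393129
The M+2 peak is largest (0.467742); scaling to 100 gives 29.74 : 100.00 : 84.05.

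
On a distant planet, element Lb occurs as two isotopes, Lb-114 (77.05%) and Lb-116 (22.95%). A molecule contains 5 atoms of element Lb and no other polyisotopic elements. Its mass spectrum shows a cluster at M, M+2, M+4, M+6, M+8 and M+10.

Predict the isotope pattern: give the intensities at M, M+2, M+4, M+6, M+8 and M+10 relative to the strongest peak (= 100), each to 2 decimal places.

67.15 : 100.00 : 59.57 : 17.74 : 2.64 : 0.16

The 5 Lb atoms are independent, so intensities follow the terms of (0.7705 + 0.2295)^5.
P(M) = 0.7705^5 = 0.271558
P(M+2) = 5 × 0.7705^4 × 0.2295^1 = 0.404430
P(M+4) = 10 × 0.7705^3 × 0.2295^2 = 0.240926
P(M+6) = 10 × 0.7705^2 × 0.2295^3 = 0.071762
P(M+8) = 5 × 0.7705^1 × 0.2295^4 = 0.010687
P(M+10) = 0.2295^5 = 0.000637
The M+2 peak is largest (0.404430); scaling to 100 gives 67.15 : 100.00 : 59.57 : 17.74 : 2.64 : 0.16.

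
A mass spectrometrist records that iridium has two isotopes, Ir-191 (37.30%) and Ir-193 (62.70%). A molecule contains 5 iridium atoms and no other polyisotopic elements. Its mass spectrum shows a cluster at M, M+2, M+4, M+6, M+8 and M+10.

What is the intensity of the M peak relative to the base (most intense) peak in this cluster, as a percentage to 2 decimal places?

Binomial terms of (0.3730 + 0.6270)^5: M 0.0072, M+2 0.0607, M+4 0.2040, M+6 0.3429, M+8 0.2882, M+10 0.0969 → M+6 is the base peak.
P(M+6) = C(5,3) × 0.3730^2 × 0.6270^3 = 10 × 0.139129 × 0.24649188 = 0.342942 (base)
P(M) = C(5,0) × 0.3730^5 × 0.6270^0 = 1 × 0.00722012 × 1.0000 = 0.007220
Relative intensity = 0.007220 / 0.342942 × 100 = 2.11

2.11%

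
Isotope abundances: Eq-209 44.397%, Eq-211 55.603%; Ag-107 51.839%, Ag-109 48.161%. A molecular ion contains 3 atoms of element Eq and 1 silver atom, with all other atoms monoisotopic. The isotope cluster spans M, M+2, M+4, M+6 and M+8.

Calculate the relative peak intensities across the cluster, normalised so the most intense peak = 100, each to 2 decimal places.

Element Eq pattern (n=3): 0.08751064 : 0.32879615 : 0.41178576 : 0.17190744
Silver pattern (n=1): 0.51839 : 0.48161
Convolve the two distributions (both contribute in 2-u steps):
  M: 0.08751064×0.51839 = 0.045365
  M+2: 0.08751064×0.48161 + 0.32879615×0.51839 = 0.212591
  M+4: 0.32879615×0.48161 + 0.41178576×0.51839 = 0.371817
  M+6: 0.41178576×0.48161 + 0.17190744×0.51839 = 0.287435
  M+8: 0.17190744×0.48161 = 0.082792
Scale to base peak (0.371817) = 100: 12.20 : 57.18 : 100.00 : 77.31 : 22.27

12.20 : 57.18 : 100.00 : 77.31 : 22.27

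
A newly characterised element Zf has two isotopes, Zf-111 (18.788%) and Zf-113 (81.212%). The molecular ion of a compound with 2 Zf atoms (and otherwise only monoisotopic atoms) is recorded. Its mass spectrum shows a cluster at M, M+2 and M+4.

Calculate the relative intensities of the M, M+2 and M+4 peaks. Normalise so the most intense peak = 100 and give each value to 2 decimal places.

5.35 : 46.27 : 100.00

Each Zf atom is independently Zf-111 (p = 0.18788) or Zf-113 (q = 0.81212); the cluster is the binomial expansion (p + q)^2.
P(M) = 0.18788^2 = 0.035299
P(M+2) = 2 × 0.18788^1 × 0.81212^1 = 0.305162
P(M+4) = 0.81212^2 = 0.659539
The M+4 peak is largest (0.659539); scaling to 100 gives 5.35 : 46.27 : 100.00.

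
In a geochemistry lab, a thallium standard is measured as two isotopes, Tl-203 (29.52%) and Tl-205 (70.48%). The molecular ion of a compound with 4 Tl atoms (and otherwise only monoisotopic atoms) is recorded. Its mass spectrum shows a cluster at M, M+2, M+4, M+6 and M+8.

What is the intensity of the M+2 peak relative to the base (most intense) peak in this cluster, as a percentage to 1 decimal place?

Binomial terms of (0.2952 + 0.7048)^4: M 0.0076, M+2 0.0725, M+4 0.2597, M+6 0.4134, M+8 0.2468 → M+6 is the base peak.
P(M+6) = C(4,3) × 0.2952^1 × 0.7048^3 = 4 × 0.2952 × 0.35010449 = 0.413403 (base)
P(M+2) = C(4,1) × 0.2952^3 × 0.7048^1 = 4 × 0.02572463 × 0.7048 = 0.072523
Relative intensity = 0.072523 / 0.413403 × 100 = 17.5

17.5%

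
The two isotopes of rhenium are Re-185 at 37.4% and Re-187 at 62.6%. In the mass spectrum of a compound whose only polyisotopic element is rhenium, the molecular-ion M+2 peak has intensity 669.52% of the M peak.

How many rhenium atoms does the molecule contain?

4

The M+2/M ratio from n Re atoms is n · q/p = n · 0.626/0.374.
n = 6.6952 × 0.374/0.626 = 4.00 ≈ 4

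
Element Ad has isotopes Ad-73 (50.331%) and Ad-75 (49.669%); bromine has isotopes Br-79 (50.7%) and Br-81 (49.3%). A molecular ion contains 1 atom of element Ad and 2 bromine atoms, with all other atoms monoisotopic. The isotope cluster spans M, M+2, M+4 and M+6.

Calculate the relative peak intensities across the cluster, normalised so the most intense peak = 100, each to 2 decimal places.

Element Ad pattern (n=1): 0.50331 : 0.49669
Bromine pattern (n=2): 0.257049 : 0.499902 : 0.243049
Convolve the two distributions (both contribute in 2-u steps):
  M: 0.50331×0.257049 = 0.129375
  M+2: 0.50331×0.499902 + 0.49669×0.257049 = 0.379279
  M+4: 0.50331×0.243049 + 0.49669×0.499902 = 0.370625
  M+6: 0.49669×0.243049 = 0.120720
Scale to base peak (0.379279) = 100: 34.11 : 100.00 : 97.72 : 31.83

34.11 : 100.00 : 97.72 : 31.83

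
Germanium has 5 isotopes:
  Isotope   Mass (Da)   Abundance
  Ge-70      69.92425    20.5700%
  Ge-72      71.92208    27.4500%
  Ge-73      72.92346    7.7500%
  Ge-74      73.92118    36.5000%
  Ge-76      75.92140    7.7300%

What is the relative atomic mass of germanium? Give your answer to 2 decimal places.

72.63 Da

Weight each isotope mass by its fractional abundance: 0.205700 × 69.92425 + 0.274500 × 71.92208 + 0.077500 × 72.92346 + 0.365000 × 73.92118 + 0.077300 × 75.92140
= 14.383418 + 19.742611 + 5.651568 + 26.981231 + 5.868724 = 72.627552 Da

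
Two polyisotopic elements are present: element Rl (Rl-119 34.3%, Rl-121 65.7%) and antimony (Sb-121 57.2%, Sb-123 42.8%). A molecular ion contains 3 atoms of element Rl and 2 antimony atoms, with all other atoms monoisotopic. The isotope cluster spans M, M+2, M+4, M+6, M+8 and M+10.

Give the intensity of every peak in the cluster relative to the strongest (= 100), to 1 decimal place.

Element Rl pattern (n=3): 0.04035361 : 0.23188618 : 0.44416682 : 0.28359339
Antimony pattern (n=2): 0.327184 : 0.489632 : 0.183184
Convolve the two distributions (both contribute in 2-u steps):
  M: 0.04035361×0.327184 = 0.013203
  M+2: 0.04035361×0.489632 + 0.23188618×0.327184 = 0.095628
  M+4: 0.04035361×0.183184 + 0.23188618×0.489632 + 0.44416682×0.327184 = 0.266255
  M+6: 0.23188618×0.183184 + 0.44416682×0.489632 + 0.28359339×0.327184 = 0.352743
  M+8: 0.44416682×0.183184 + 0.28359339×0.489632 = 0.220221
  M+10: 0.28359339×0.183184 = 0.051950
Scale to base peak (0.352743) = 100: 3.7 : 27.1 : 75.5 : 100.0 : 62.4 : 14.7

3.7 : 27.1 : 75.5 : 100.0 : 62.4 : 14.7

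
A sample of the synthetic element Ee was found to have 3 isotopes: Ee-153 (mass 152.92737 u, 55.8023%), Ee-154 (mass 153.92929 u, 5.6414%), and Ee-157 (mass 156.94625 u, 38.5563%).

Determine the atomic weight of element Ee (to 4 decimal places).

Weight each isotope mass by its fractional abundance: 0.558023 × 152.92737 + 0.056414 × 153.92929 + 0.385563 × 156.94625
= 85.336990 + 8.683767 + 60.512667 = 154.533424 u

154.5334 u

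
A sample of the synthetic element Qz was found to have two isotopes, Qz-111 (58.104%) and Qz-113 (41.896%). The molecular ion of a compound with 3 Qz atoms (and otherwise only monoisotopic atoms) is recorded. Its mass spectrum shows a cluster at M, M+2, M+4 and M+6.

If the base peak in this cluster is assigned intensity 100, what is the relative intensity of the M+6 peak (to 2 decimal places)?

17.33

Binomial terms of (0.58104 + 0.41896)^3: M 0.1962, M+2 0.4243, M+4 0.3060, M+6 0.0735 → M+2 is the base peak.
P(M+2) = C(3,1) × 0.58104^2 × 0.41896^1 = 3 × 0.33760748 × 0.41896 = 0.424332 (base)
P(M+6) = C(3,3) × 0.58104^0 × 0.41896^3 = 1 × 1.0000 × 0.07353899 = 0.073539
Relative intensity = 0.073539 / 0.424332 × 100 = 17.33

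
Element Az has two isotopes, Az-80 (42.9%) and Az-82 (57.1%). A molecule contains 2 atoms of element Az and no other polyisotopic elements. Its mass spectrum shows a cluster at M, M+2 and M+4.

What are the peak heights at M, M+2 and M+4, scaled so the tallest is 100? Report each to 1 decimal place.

Expanding (0.429 + 0.571)^2:
P(M) = 0.429^2 = 0.184041
P(M+2) = 2 × 0.429^1 × 0.571^1 = 0.489918
P(M+4) = 0.571^2 = 0.326041
The M+2 peak is largest (0.489918); scaling to 100 gives 37.6 : 100.0 : 66.6.

37.6 : 100.0 : 66.6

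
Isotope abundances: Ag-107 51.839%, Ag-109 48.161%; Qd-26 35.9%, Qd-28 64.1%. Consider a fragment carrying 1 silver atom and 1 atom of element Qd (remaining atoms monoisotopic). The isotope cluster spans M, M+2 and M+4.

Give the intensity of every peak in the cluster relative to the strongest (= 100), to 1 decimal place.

Silver pattern (n=1): 0.51839 : 0.48161
Element Qd pattern (n=1): 0.3590 : 0.6410
Convolve the two distributions (both contribute in 2-u steps):
  M: 0.51839×0.3590 = 0.186102
  M+2: 0.51839×0.6410 + 0.48161×0.3590 = 0.505186
  M+4: 0.48161×0.6410 = 0.308712
Scale to base peak (0.505186) = 100: 36.8 : 100.0 : 61.1

36.8 : 100.0 : 61.1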